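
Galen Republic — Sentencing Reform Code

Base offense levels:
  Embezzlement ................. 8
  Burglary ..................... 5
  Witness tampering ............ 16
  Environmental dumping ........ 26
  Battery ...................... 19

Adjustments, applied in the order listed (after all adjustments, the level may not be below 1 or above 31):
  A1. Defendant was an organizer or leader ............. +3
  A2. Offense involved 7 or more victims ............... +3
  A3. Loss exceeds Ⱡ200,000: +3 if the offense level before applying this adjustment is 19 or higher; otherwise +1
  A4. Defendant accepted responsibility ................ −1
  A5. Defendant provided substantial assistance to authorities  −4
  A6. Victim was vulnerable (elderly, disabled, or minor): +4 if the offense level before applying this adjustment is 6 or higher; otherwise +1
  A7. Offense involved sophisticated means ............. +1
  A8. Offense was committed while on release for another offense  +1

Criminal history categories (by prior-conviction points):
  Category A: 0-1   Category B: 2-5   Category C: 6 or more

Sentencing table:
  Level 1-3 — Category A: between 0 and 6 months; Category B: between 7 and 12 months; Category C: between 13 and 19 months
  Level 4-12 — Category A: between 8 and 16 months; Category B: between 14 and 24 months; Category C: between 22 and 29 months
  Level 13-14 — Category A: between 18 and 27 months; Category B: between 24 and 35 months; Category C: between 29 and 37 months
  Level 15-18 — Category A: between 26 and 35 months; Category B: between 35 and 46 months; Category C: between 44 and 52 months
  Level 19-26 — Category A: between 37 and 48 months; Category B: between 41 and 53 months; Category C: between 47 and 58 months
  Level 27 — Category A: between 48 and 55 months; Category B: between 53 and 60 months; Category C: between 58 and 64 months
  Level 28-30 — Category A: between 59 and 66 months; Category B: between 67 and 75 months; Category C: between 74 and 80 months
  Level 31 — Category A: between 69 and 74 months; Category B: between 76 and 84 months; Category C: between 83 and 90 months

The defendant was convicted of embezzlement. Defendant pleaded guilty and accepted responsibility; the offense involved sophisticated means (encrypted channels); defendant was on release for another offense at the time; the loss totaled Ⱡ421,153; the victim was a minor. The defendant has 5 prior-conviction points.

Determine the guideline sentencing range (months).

24-35 months

Base offense level for embezzlement: 8.
A1 does not apply.
A2 does not apply.
A3 applies (level before this adjustment is 8 < 19, so +1): 8 + 1 = 9.
A4 applies: 9 − 1 = 8.
A6 applies (level before this adjustment is 8 ≥ 6, so +4): 8 + 4 = 12.
A7 applies: 12 + 1 = 13.
A8 applies: 13 + 1 = 14.
Final offense level: 14.
Criminal history: 5 prior points → Category B (2-5).
Level 14 falls in the 13-14 band.
Grid: Level 13-14 × Category B = 24-35 months.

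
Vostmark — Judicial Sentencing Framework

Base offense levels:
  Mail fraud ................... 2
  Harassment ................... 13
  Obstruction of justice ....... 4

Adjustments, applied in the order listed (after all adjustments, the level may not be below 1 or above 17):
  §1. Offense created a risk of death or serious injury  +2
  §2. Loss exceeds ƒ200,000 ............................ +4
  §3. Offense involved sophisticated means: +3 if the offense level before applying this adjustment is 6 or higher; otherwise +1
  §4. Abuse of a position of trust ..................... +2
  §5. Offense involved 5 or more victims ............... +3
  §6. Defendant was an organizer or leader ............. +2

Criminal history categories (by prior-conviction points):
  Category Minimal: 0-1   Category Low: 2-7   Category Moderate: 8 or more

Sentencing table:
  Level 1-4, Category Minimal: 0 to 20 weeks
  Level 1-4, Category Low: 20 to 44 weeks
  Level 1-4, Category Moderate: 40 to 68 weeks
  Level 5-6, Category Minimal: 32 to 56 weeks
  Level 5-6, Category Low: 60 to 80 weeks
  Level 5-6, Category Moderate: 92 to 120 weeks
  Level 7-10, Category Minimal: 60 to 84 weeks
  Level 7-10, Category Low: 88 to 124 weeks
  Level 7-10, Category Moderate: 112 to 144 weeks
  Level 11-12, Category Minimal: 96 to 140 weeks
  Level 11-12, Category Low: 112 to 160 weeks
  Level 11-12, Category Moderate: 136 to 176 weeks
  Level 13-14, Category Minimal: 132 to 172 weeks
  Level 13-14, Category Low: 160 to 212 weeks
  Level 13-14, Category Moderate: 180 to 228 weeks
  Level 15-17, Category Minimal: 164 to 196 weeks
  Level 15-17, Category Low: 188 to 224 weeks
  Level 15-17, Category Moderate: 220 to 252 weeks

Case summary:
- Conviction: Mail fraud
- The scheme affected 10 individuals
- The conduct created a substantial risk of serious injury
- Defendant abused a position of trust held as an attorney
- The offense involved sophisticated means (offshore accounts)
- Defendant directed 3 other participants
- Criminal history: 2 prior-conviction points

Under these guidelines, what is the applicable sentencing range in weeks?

Base offense level for mail fraud: 2.
§1 applies: 2 + 2 = 4.
§2 does not apply.
§3 applies (level before this adjustment is 4 < 6, so +1): 4 + 1 = 5.
§4 applies: 5 + 2 = 7.
§5 applies: 7 + 3 = 10.
§6 applies: 10 + 2 = 12.
Final offense level: 12.
Criminal history: 2 prior points → Category Low (2-7).
Level 12 falls in the 11-12 band.
Grid: Level 11-12 × Category Low = 112-160 weeks.

112-160 weeks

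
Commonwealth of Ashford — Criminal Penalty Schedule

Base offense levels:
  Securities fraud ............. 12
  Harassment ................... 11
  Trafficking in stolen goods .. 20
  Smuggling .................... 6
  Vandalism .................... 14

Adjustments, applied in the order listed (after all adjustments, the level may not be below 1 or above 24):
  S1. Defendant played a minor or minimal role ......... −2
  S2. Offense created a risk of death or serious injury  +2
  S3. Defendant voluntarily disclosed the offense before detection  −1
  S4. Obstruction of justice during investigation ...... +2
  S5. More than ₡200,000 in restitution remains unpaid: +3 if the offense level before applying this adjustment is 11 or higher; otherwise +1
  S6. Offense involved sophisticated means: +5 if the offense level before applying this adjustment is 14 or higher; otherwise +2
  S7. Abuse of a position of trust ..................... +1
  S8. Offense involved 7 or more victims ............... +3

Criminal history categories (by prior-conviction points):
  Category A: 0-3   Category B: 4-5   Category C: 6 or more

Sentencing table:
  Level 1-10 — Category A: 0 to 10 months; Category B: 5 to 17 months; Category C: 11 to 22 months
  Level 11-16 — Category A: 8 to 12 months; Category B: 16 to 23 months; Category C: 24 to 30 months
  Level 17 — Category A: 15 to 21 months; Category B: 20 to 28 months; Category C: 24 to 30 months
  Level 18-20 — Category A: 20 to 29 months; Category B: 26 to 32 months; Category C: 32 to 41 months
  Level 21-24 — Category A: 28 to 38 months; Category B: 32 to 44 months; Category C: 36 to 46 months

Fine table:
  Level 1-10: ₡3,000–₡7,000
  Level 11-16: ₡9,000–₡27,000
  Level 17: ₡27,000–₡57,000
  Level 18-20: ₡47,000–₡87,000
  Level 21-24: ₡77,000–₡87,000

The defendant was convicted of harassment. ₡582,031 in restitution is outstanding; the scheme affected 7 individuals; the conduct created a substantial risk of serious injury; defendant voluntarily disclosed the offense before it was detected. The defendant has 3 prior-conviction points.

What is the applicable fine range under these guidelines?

₡47,000–₡87,000

Base offense level for harassment: 11.
S1 does not apply.
S2 applies: 11 + 2 = 13.
S3 applies: 13 − 1 = 12.
S5 applies (level before this adjustment is 12 ≥ 11, so +3): 12 + 3 = 15.
S6 does not apply.
S7 does not apply.
S8 applies: 15 + 3 = 18.
Final offense level: 18.
Level 18 falls in the 18-20 band.
Fine table: Level 18-20 → ₡47,000–₡87,000.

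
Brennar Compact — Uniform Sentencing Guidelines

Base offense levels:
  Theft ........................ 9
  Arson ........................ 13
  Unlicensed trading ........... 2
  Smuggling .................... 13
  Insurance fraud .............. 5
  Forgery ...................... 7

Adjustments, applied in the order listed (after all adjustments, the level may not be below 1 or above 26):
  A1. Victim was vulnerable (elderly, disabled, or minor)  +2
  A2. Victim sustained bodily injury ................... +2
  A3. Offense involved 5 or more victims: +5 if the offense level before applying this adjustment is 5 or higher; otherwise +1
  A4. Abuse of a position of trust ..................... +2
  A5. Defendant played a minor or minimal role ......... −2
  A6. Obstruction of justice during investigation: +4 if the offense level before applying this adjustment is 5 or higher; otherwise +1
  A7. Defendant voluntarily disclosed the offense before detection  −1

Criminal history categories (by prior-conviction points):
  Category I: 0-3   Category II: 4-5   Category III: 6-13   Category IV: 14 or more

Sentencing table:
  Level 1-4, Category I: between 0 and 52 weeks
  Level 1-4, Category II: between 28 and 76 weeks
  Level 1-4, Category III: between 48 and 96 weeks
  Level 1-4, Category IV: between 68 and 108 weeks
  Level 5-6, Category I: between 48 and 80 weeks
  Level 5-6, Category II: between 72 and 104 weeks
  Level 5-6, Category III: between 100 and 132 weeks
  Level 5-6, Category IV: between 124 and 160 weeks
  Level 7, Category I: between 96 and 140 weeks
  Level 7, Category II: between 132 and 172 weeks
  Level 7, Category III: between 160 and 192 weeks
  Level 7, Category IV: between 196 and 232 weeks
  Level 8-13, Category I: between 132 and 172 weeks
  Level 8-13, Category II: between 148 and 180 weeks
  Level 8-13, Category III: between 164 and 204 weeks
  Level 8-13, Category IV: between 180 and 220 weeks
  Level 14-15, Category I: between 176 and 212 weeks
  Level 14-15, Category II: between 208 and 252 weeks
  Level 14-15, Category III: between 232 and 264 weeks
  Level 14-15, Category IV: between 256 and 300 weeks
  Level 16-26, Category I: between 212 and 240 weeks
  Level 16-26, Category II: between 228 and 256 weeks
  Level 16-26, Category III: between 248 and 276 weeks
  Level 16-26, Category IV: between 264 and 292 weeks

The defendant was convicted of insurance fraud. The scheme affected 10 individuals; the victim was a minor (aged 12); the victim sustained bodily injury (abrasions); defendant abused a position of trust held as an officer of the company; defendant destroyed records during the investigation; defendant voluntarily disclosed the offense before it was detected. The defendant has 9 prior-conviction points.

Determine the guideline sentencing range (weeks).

248-276 weeks

Base offense level for insurance fraud: 5.
A1 applies: 5 + 2 = 7.
A2 applies: 7 + 2 = 9.
A3 applies (level before this adjustment is 9 ≥ 5, so +5): 9 + 5 = 14.
A4 applies: 14 + 2 = 16.
A5 does not apply.
A6 applies (level before this adjustment is 16 ≥ 5, so +4): 16 + 4 = 20.
A7 applies: 20 − 1 = 19.
Final offense level: 19.
Criminal history: 9 prior points → Category III (6-13).
Level 19 falls in the 16-26 band.
Grid: Level 16-26 × Category III = 248-276 weeks.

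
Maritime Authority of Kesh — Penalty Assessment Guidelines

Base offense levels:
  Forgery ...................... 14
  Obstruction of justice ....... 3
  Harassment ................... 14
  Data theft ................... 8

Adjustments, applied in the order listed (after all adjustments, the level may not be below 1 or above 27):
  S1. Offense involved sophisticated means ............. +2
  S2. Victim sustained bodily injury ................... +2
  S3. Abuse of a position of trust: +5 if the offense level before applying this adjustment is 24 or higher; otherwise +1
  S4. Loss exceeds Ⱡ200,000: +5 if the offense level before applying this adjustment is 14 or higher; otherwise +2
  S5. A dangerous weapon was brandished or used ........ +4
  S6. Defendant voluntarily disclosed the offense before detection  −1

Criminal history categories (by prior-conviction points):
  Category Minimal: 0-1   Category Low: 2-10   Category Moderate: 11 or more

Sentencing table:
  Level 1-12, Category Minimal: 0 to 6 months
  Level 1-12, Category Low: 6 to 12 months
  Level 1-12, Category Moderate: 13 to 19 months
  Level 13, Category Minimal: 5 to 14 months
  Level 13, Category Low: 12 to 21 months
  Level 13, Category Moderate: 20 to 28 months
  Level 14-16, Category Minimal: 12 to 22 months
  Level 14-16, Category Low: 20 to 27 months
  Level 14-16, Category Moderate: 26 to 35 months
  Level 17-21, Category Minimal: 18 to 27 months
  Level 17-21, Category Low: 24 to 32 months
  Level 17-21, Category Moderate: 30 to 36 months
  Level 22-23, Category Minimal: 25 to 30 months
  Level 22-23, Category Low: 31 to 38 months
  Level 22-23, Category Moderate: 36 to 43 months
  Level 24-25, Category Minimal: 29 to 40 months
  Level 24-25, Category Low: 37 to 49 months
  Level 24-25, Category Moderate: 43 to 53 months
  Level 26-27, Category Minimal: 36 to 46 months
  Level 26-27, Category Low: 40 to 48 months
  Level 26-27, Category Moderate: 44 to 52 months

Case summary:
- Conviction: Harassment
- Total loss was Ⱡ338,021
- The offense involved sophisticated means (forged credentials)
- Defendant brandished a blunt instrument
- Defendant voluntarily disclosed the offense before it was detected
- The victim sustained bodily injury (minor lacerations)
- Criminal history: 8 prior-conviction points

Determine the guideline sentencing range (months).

Base offense level for harassment: 14.
S1 applies: 14 + 2 = 16.
S2 applies: 16 + 2 = 18.
S3 does not apply.
S4 applies (level before this adjustment is 18 ≥ 14, so +5): 18 + 5 = 23.
S5 applies: 23 + 4 = 27.
S6 applies: 27 − 1 = 26.
Final offense level: 26.
Criminal history: 8 prior points → Category Low (2-10).
Level 26 falls in the 26-27 band.
Grid: Level 26-27 × Category Low = 40-48 months.

40-48 months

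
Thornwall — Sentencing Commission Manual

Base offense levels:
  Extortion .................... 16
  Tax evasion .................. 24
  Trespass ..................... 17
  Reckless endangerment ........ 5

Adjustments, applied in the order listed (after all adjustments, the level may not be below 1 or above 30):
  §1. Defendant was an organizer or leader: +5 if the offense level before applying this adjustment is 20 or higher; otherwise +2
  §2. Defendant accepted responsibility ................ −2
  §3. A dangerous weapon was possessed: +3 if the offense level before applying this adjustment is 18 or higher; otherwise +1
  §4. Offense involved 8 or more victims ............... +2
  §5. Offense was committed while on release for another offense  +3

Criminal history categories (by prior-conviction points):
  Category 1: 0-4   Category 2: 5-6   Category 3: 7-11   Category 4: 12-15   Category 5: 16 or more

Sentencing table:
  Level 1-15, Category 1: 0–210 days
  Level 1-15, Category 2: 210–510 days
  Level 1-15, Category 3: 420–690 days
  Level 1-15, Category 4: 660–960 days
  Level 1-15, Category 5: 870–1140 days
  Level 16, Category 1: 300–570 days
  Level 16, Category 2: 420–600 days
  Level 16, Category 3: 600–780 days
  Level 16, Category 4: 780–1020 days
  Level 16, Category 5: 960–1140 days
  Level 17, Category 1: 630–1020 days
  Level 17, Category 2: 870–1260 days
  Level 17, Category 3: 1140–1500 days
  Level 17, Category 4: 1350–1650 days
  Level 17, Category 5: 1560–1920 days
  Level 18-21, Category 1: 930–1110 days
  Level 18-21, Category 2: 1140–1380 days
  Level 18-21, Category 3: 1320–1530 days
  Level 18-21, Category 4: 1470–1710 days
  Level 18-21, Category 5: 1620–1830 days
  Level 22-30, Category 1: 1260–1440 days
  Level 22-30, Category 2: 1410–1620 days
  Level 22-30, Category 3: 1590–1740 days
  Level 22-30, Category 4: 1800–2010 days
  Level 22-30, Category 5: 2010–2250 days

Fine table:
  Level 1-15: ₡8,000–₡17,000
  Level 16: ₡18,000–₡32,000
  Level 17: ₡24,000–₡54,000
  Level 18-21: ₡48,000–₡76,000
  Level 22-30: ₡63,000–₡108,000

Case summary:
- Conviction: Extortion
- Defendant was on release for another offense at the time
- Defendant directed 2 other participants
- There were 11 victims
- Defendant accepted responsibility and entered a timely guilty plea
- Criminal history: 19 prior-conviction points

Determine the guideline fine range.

₡48,000–₡76,000

Base offense level for extortion: 16.
§1 applies (level before this adjustment is 16 < 20, so +2): 16 + 2 = 18.
§2 applies: 18 − 2 = 16.
§4 applies: 16 + 2 = 18.
§5 applies: 18 + 3 = 21.
Final offense level: 21.
Level 21 falls in the 18-21 band.
Fine table: Level 18-21 → ₡48,000–₡76,000.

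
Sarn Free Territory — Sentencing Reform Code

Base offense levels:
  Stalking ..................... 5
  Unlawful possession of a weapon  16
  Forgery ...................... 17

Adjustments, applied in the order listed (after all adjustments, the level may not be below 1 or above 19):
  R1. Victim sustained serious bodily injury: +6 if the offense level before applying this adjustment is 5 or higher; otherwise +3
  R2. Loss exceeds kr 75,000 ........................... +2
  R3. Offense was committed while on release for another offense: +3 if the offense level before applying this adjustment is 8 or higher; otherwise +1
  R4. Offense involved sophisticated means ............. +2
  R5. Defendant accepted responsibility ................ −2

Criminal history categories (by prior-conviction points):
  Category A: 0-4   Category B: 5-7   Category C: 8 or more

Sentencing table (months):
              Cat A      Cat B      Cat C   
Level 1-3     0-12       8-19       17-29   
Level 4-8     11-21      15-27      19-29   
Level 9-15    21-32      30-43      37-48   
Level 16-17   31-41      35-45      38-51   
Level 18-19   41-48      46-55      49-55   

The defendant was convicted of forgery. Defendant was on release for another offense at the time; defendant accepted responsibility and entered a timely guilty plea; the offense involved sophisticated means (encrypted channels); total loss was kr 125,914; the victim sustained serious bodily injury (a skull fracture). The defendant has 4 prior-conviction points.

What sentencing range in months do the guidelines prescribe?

41-48 months

Base offense level for forgery: 17.
R1 applies (level before this adjustment is 17 ≥ 5, so +6): 17 + 6 = 23.
R2 applies: 23 + 2 = 25.
R3 applies (level before this adjustment is 25 ≥ 8, so +3): 25 + 3 = 28.
R4 applies: 28 + 2 = 30.
R5 applies: 30 − 2 = 28.
Level 28 exceeds the maximum of 19; capped at 19.
Final offense level: 19.
Criminal history: 4 prior points → Category A (0-4).
Level 19 falls in the 18-19 band.
Grid: Level 18-19 × Category A = 41-48 months.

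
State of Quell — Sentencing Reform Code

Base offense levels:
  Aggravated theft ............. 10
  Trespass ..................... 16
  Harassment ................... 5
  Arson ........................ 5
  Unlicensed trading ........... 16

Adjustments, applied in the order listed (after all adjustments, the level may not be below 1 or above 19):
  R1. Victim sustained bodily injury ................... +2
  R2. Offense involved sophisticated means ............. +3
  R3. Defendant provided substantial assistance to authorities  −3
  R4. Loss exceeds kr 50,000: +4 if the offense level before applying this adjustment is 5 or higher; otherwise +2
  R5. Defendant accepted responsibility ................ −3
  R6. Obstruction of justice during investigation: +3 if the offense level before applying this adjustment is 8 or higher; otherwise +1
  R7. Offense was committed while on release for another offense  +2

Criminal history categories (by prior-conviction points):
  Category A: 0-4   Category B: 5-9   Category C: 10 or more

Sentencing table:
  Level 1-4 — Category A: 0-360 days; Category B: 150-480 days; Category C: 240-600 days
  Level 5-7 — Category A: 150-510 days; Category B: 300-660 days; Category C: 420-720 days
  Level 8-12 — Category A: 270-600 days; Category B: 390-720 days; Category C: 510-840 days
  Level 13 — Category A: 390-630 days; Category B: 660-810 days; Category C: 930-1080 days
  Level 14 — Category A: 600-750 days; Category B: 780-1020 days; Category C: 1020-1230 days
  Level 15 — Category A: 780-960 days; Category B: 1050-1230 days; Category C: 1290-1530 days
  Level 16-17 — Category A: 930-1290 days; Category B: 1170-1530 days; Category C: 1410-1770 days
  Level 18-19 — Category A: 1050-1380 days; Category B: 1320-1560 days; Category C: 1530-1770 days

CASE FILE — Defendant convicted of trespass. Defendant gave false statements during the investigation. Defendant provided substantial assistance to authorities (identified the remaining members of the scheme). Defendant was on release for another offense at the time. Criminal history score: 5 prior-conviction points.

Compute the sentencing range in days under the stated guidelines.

1320-1560 days

Base offense level for trespass: 16.
R2 does not apply.
R3 applies: 16 − 3 = 13.
R6 applies (level before this adjustment is 13 ≥ 8, so +3): 13 + 3 = 16.
R7 applies: 16 + 2 = 18.
Final offense level: 18.
Criminal history: 5 prior points → Category B (5-9).
Level 18 falls in the 18-19 band.
Grid: Level 18-19 × Category B = 1320-1560 days.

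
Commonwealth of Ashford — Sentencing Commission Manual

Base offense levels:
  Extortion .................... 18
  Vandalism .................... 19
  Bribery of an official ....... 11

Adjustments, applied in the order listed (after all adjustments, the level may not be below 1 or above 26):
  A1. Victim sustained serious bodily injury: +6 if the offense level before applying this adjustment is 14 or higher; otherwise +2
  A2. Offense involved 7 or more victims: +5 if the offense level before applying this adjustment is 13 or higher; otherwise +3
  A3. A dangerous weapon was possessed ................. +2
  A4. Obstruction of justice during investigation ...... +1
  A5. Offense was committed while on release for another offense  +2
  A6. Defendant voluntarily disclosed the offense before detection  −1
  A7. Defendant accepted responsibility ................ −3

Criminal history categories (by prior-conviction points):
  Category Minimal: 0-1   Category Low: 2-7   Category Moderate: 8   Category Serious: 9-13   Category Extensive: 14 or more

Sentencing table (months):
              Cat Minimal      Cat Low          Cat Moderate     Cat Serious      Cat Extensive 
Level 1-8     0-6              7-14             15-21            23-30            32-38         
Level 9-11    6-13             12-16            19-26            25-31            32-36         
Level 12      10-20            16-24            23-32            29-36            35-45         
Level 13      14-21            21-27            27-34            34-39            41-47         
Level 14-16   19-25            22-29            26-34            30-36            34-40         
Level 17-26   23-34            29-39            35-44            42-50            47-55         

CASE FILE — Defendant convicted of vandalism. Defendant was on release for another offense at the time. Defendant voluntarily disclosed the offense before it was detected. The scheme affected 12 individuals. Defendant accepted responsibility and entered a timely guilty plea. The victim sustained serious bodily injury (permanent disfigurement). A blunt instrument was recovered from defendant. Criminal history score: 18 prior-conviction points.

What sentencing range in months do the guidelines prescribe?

Base offense level for vandalism: 19.
A1 applies (level before this adjustment is 19 ≥ 14, so +6): 19 + 6 = 25.
A2 applies (level before this adjustment is 25 ≥ 13, so +5): 25 + 5 = 30.
A3 applies: 30 + 2 = 32.
A4 does not apply.
A5 applies: 32 + 2 = 34.
A6 applies: 34 − 1 = 33.
A7 applies: 33 − 3 = 30.
Level 30 exceeds the maximum of 26; capped at 26.
Final offense level: 26.
Criminal history: 18 prior points → Category Extensive (14+).
Level 26 falls in the 17-26 band.
Grid: Level 17-26 × Category Extensive = 47-55 months.

47-55 months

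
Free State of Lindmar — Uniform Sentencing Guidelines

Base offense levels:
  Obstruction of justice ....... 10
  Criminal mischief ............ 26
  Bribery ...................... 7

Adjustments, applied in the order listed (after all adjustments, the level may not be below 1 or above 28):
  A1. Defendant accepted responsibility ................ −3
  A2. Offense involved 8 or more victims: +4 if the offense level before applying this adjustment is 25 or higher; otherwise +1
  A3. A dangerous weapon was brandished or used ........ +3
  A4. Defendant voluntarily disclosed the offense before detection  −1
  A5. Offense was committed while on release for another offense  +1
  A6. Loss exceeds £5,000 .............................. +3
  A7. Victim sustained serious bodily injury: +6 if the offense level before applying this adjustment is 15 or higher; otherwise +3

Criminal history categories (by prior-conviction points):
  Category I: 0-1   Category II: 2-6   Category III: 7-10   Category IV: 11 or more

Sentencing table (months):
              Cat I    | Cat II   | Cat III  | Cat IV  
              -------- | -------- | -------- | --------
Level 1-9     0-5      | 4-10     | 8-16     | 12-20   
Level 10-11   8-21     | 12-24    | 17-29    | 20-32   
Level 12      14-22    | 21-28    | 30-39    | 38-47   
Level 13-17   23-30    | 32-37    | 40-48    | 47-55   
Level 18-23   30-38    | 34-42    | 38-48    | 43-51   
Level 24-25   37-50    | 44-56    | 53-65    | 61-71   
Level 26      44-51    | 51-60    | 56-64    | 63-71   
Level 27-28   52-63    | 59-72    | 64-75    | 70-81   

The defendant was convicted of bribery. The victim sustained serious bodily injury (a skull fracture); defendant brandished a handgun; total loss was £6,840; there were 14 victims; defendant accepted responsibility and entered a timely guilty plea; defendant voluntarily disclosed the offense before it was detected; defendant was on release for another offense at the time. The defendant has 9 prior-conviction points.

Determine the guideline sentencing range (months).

Base offense level for bribery: 7.
A1 applies: 7 − 3 = 4.
A2 applies (level before this adjustment is 4 < 25, so +1): 4 + 1 = 5.
A3 applies: 5 + 3 = 8.
A4 applies: 8 − 1 = 7.
A5 applies: 7 + 1 = 8.
A6 applies: 8 + 3 = 11.
A7 applies (level before this adjustment is 11 < 15, so +3): 11 + 3 = 14.
Final offense level: 14.
Criminal history: 9 prior points → Category III (7-10).
Level 14 falls in the 13-17 band.
Grid: Level 13-17 × Category III = 40-48 months.

40-48 months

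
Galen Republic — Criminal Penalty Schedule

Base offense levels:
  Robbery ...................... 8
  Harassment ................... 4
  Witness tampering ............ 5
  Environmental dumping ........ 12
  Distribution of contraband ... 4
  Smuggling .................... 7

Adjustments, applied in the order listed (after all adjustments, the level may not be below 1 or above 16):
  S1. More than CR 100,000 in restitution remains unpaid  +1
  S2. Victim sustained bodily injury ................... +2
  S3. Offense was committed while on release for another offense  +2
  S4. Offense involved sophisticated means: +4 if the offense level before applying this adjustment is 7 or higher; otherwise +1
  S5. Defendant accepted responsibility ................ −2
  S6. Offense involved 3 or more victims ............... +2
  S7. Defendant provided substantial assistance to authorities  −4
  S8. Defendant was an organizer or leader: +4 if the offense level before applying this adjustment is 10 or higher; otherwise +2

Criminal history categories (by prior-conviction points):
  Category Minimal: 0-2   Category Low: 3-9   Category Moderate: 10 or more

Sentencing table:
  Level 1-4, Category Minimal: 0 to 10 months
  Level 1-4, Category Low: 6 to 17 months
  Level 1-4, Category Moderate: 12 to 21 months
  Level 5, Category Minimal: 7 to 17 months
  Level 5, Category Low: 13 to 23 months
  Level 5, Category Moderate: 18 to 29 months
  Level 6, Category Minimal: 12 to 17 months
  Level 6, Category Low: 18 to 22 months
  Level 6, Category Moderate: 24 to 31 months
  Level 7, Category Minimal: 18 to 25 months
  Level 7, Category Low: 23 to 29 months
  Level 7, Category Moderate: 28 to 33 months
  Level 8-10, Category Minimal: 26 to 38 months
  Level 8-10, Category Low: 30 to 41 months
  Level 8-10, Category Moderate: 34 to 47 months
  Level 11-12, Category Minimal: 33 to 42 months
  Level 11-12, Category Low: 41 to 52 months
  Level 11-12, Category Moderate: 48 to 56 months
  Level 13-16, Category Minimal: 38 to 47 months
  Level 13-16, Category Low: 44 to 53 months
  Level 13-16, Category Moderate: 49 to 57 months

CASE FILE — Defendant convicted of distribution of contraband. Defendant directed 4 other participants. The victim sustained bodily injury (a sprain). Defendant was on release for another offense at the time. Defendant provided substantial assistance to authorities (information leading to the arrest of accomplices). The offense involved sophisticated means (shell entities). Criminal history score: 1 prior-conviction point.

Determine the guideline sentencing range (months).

26-38 months

Base offense level for distribution of contraband: 4.
S1 does not apply.
S2 applies: 4 + 2 = 6.
S3 applies: 6 + 2 = 8.
S4 applies (level before this adjustment is 8 ≥ 7, so +4): 8 + 4 = 12.
S5 does not apply.
S6 does not apply.
S7 applies: 12 − 4 = 8.
S8 applies (level before this adjustment is 8 < 10, so +2): 8 + 2 = 10.
Final offense level: 10.
Criminal history: 1 prior point → Category Minimal (0-2).
Level 10 falls in the 8-10 band.
Grid: Level 8-10 × Category Minimal = 26-38 months.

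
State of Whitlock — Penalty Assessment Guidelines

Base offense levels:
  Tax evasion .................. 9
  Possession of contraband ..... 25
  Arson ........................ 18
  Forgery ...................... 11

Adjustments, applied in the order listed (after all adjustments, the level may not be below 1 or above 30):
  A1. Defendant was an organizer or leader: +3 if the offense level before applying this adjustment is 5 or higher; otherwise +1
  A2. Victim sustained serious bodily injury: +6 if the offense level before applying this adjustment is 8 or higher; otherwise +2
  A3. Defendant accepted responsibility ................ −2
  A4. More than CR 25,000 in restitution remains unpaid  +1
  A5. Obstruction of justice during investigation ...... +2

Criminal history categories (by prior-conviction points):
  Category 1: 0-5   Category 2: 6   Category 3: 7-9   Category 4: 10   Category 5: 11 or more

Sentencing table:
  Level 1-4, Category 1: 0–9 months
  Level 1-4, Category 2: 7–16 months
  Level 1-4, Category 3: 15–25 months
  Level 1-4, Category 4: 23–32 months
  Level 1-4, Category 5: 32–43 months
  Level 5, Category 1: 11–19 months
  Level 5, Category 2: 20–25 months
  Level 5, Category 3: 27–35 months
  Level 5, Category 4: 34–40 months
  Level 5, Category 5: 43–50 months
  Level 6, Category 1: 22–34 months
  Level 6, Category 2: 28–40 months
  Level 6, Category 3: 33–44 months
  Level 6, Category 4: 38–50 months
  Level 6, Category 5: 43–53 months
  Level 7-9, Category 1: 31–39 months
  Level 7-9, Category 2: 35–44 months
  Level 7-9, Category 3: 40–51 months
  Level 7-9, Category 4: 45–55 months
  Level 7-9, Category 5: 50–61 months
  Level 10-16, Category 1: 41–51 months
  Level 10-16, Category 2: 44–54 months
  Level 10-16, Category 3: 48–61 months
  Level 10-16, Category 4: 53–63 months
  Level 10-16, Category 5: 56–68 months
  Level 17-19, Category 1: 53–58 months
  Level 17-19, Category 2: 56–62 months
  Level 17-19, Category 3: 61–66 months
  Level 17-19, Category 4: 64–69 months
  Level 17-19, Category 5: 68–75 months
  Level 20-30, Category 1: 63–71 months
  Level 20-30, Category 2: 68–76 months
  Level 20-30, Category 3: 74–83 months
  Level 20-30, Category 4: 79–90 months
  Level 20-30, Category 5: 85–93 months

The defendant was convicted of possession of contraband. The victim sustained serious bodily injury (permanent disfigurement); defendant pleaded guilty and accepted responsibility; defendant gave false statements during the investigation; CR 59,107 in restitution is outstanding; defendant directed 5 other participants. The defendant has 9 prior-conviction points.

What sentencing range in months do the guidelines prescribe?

74-83 months

Base offense level for possession of contraband: 25.
A1 applies (level before this adjustment is 25 ≥ 5, so +3): 25 + 3 = 28.
A2 applies (level before this adjustment is 28 ≥ 8, so +6): 28 + 6 = 34.
A3 applies: 34 − 2 = 32.
A4 applies: 32 + 1 = 33.
A5 applies: 33 + 2 = 35.
Level 35 exceeds the maximum of 30; capped at 30.
Final offense level: 30.
Criminal history: 9 prior points → Category 3 (7-9).
Level 30 falls in the 20-30 band.
Grid: Level 20-30 × Category 3 = 74-83 months.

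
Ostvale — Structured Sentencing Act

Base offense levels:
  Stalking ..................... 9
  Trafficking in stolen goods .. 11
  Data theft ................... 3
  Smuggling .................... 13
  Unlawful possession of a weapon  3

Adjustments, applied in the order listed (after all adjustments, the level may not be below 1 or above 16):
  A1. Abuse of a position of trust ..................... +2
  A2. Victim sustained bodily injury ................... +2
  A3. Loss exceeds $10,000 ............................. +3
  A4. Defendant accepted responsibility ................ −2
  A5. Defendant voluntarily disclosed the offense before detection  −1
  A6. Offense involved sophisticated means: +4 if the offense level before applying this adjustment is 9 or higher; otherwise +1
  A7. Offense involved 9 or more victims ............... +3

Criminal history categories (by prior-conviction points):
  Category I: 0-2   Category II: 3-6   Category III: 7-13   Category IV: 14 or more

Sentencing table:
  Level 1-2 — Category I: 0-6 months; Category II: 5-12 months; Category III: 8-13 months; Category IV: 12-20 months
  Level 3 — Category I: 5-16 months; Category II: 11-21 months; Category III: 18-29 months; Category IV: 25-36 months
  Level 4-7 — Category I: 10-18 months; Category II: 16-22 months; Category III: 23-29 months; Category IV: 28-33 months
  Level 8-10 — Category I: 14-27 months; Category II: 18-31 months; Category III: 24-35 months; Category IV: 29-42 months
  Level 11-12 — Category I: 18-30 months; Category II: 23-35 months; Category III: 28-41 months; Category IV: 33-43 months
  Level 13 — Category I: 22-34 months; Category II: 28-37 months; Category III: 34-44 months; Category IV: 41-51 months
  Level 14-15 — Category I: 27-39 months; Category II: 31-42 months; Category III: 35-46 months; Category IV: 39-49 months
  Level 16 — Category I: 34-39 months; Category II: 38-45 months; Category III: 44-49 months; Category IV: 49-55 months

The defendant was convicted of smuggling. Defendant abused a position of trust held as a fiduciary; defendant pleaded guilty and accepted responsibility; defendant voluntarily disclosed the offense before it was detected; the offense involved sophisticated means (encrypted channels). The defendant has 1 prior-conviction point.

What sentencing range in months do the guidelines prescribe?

Base offense level for smuggling: 13.
A1 applies: 13 + 2 = 15.
A4 applies: 15 − 2 = 13.
A5 applies: 13 − 1 = 12.
A6 applies (level before this adjustment is 12 ≥ 9, so +4): 12 + 4 = 16.
A7 does not apply.
Final offense level: 16.
Criminal history: 1 prior point → Category I (0-2).
Level 16 falls in the 16 band.
Grid: Level 16 × Category I = 34-39 months.

34-39 months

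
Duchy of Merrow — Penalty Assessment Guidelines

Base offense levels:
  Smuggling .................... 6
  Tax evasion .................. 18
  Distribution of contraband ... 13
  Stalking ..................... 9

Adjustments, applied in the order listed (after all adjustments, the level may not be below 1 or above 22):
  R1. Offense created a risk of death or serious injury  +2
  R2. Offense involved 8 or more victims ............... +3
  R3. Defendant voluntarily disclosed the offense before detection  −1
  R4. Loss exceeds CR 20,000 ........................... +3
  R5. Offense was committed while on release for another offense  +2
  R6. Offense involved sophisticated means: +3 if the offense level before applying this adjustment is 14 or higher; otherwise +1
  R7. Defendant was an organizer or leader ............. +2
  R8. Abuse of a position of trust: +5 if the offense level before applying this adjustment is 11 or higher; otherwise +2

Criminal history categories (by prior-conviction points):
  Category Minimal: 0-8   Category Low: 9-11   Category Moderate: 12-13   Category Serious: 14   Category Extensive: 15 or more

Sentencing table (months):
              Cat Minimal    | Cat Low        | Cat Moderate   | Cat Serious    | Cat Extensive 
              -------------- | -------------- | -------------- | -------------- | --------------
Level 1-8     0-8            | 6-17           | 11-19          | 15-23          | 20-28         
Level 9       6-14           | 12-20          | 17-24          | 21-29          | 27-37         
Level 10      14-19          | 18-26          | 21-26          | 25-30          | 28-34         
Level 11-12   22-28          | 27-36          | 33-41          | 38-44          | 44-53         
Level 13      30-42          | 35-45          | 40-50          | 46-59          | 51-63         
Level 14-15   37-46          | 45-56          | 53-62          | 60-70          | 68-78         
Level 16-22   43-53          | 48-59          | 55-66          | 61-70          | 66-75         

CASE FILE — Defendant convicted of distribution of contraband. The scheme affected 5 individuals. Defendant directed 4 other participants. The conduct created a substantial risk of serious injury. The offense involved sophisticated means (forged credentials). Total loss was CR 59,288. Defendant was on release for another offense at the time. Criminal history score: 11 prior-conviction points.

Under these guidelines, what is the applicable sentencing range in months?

48-59 months

Base offense level for distribution of contraband: 13.
R1 applies: 13 + 2 = 15.
R4 applies: 15 + 3 = 18.
R5 applies: 18 + 2 = 20.
R6 applies (level before this adjustment is 20 ≥ 14, so +3): 20 + 3 = 23.
R7 applies: 23 + 2 = 25.
R8 does not apply.
Level 25 exceeds the maximum of 22; capped at 22.
Final offense level: 22.
Criminal history: 11 prior points → Category Low (9-11).
Level 22 falls in the 16-22 band.
Grid: Level 16-22 × Category Low = 48-59 months.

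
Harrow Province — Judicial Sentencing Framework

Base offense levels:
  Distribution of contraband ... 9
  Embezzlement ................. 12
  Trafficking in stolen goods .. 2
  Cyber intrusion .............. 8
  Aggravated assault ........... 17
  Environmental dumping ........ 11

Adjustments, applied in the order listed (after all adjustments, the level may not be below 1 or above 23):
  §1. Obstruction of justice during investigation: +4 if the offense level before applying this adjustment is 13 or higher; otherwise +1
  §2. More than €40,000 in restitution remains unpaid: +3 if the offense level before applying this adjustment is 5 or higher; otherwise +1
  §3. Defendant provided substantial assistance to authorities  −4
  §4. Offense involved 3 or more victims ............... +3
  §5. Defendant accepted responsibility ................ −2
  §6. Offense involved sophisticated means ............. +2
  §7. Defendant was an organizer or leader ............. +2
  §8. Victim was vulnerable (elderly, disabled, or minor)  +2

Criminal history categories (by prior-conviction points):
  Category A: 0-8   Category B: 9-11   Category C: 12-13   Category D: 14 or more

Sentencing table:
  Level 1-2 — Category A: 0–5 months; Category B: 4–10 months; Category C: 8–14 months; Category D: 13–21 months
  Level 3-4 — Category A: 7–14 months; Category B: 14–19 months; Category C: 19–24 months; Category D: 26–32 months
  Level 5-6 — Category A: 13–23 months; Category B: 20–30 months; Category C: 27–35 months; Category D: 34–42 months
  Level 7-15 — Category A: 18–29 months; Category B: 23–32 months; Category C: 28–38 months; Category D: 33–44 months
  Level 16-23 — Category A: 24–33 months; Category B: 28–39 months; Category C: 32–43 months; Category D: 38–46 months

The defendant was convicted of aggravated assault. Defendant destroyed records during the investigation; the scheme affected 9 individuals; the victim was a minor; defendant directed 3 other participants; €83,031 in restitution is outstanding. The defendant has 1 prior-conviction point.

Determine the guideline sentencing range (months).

Base offense level for aggravated assault: 17.
§1 applies (level before this adjustment is 17 ≥ 13, so +4): 17 + 4 = 21.
§2 applies (level before this adjustment is 21 ≥ 5, so +3): 21 + 3 = 24.
§3 does not apply.
§4 applies: 24 + 3 = 27.
§5 does not apply.
§6 does not apply.
§7 applies: 27 + 2 = 29.
§8 applies: 29 + 2 = 31.
Level 31 exceeds the maximum of 23; capped at 23.
Final offense level: 23.
Criminal history: 1 prior point → Category A (0-8).
Level 23 falls in the 16-23 band.
Grid: Level 16-23 × Category A = 24-33 months.

24-33 months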